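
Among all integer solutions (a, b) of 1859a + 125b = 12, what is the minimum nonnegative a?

93

gcd(1859, 125):
  1859 = 14*125 + 109
  125 = 1*109 + 16
  109 = 6*16 + 13
  16 = 1*13 + 3
  13 = 4*3 + 1
  3 = 3*1
so gcd(1859, 125) = 1.
1 divides 12, so solutions exist.
Back-substitute for Bézout coefficients:
  1 = 13 - 4*3
  ... = 1859*(39) + 125*(-580)
Scale by 12/1 = 12: (a₀, b₀) = (468, -6960).
General solution: a = 468 + 125t, b = -6960 - 1859t for integer t.
a ≥ 0: smallest is 468 mod 125 = 93 (at t = -3), with b = -1383.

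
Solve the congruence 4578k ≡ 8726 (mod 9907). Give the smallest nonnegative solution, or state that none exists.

gcd(9907, 4578) = 1.
1 divides 8726, so solutions exist.
By Bézout, 4578·(-963) + 9907·(445) = 1.
So 4578·(-963) ≡ 1 (mod 9907); multiply by 8726: k ≡ -8403138 (mod 9907).
Smallest nonnegative: k = -8403138 mod 9907 = 7905.

7905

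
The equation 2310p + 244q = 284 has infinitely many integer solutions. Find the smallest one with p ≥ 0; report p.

gcd(2310, 244):
  2310 = 9·244 + 114
  244 = 2·114 + 16
  114 = 7·16 + 2
  16 = 8·2
so gcd(2310, 244) = 2.
2 divides 284, so solutions exist.
Back-substitute for Bézout coefficients:
  2 = 114 - 7·16
  ... = 2310·(15) + 244·(-142)
Scale by 284/2 = 142: (p₀, q₀) = (2130, -20164).
General solution: p = 2130 + 122t, q = -20164 - 1155t for integer t.
p ≥ 0: smallest is 2130 mod 122 = 56 (at t = -17), with q = -529.

56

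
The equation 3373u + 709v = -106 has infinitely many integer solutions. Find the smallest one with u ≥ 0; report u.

gcd(3373, 709):
  3373 = 4×709 + 537
  709 = 1×537 + 172
  537 = 3×172 + 21
  172 = 8×21 + 4
  21 = 5×4 + 1
  4 = 4×1
so gcd(3373, 709) = 1.
1 divides -106, so solutions exist.
Back-substitute for Bézout coefficients:
  1 = 21 - 5×4
  ... = 3373×(169) + 709×(-804)
Scale by -106/1 = -106: (u₀, v₀) = (-17914, 85224).
General solution: u = -17914 + 709t, v = 85224 - 3373t for integer t.
u ≥ 0: smallest is -17914 mod 709 = 520 (at t = 26), with v = -2474.

520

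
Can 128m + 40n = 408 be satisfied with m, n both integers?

gcd(128, 40) = 8  (128 = 3·40 + 8, 40 = 5·8).
8 divides 408, so integer solutions exist.

yes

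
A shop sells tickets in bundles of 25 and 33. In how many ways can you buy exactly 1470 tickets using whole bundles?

Need nonnegative integers with 25j + 33k = 1470.
gcd(25, 33) = 1, and 25·(4) + 33·(-3) = 1.
So (j₀, k₀) = (5880, -4410); general j = 5880 + 33t, k = -4410 - 25t.
j ≥ 0 ⇒ t ≥ -178; k ≥ 0 ⇒ t ≤ -177. That's 2 values of t.

2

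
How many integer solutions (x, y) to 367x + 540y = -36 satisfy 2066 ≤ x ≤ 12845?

20

gcd(540, 367) = 1.
By Bézout, 367·(103) + 540·(-70) = 1.
Particular solution: (72, -49).
General solution: x = 72 + 540t, y = -49 - 367t for integer t.
2066 ≤ 72 + 540t ≤ 12845 gives t ∈ [4, 23], which is 20 values.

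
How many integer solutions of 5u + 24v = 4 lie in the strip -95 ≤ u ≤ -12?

3

gcd(24, 5) = 1.
By Bézout, 5×(5) + 24×(-1) = 1.
Particular solution: (20, -4).
General solution: u = 20 + 24t, v = -4 - 5t for integer t.
-95 ≤ 20 + 24t ≤ -12 gives t ∈ [-4, -2], which is 3 values.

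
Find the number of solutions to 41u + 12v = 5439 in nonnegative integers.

11

gcd(41, 12) = 1.
By Bézout, 41×(5) + 12×(-17) = 1.
One solution: (3, 443).
General: u = 3 + 12t, v = 443 - 41t.
u ≥ 0 ⇒ t ≥ 0; v ≥ 0 ⇒ t ≤ 10. So t ∈ [0, 10]: 11 solutions.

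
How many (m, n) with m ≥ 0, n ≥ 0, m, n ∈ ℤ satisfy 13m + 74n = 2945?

gcd(74, 13) = 1.
By Bézout, 13×(-17) + 74×(3) = 1.
One solution: (33, 34).
General: m = 33 + 74t, n = 34 - 13t.
m ≥ 0 ⇒ t ≥ 0; n ≥ 0 ⇒ t ≤ 2. So t ∈ [0, 2]: 3 solutions.

3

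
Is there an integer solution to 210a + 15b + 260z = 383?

no

gcd(210, 15) = 15.
gcd(15, 260) = 5.
5 does not divide 383 (remainder 3), so no integer solutions.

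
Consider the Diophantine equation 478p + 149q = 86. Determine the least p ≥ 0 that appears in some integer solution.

22

gcd(478, 149):
  478 = 3*149 + 31
  149 = 4*31 + 25
  31 = 1*25 + 6
  25 = 4*6 + 1
  6 = 6*1
so gcd(478, 149) = 1.
1 divides 86, so solutions exist.
Back-substitute for Bézout coefficients:
  1 = 25 - 4*6
  ... = 478*(-24) + 149*(77)
Scale by 86/1 = 86: (p₀, q₀) = (-2064, 6622).
General solution: p = -2064 + 149t, q = 6622 - 478t for integer t.
p ≥ 0: smallest is -2064 mod 149 = 22 (at t = 14), with q = -70.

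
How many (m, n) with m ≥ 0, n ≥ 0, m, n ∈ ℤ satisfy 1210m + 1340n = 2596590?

gcd(1340, 1210) = 10.
By Bézout, 1210*(-31) + 1340*(28) = 10.
One solution: (85, 1861).
General: m = 85 + 134t, n = 1861 - 121t.
m ≥ 0 ⇒ t ≥ 0; n ≥ 0 ⇒ t ≤ 15. So t ∈ [0, 15]: 16 solutions.

16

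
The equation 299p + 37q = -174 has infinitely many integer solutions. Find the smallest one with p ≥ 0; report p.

16

gcd(299, 37):
  299 = 8*37 + 3
  37 = 12*3 + 1
  3 = 3*1
so gcd(299, 37) = 1.
1 divides -174, so solutions exist.
Back-substitute for Bézout coefficients:
  1 = 37 - 12*3
  ... = 299*(-12) + 37*(97)
Scale by -174/1 = -174: (p₀, q₀) = (2088, -16878).
General solution: p = 2088 + 37t, q = -16878 - 299t for integer t.
p ≥ 0: smallest is 2088 mod 37 = 16 (at t = -56), with q = -134.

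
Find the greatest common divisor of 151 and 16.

gcd(151, 16) = 1  (151 = 9×16 + 7, 16 = 2×7 + 2, 7 = 3×2 + 1, 2 = 2×1).

1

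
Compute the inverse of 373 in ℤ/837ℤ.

745

gcd(837, 373) = 1.
By Bézout, 373×(-92) + 837×(41) = 1.
So 373×-92 ≡ 1 (mod 837), and -92 mod 837 = 745.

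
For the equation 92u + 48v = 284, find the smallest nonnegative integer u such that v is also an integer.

gcd(92, 48) = 4  (92 = 1*48 + 44, 48 = 1*44 + 4, 44 = 11*4).
4 divides 284, so solutions exist.
Back-substituting, 92*(-1) + 48*(2) = 4.
Scale by 284/4 = 71: (u₀, v₀) = (-71, 142).
General solution: u = -71 + 12t, v = 142 - 23t for integer t.
u ≥ 0: smallest is -71 mod 12 = 1 (at t = 6), with v = 4.

1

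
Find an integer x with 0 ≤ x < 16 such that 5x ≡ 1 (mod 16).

gcd(16, 5) = 1  (16 = 3×5 + 1, 5 = 5×1).
Back-substituting, 5×(-3) + 16×(1) = 1.
So 5×-3 ≡ 1 (mod 16), and -3 mod 16 = 13.

13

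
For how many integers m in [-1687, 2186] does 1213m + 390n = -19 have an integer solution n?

gcd(1213, 390):
  1213 = 3×390 + 43
  390 = 9×43 + 3
  43 = 14×3 + 1
  3 = 3×1
so gcd(1213, 390) = 1.
Back-substitute for Bézout coefficients:
  1 = 43 - 14×3
  ... = 1213×(127) + 390×(-395)
Scale by -19: particular solution (-2413, 7505); reduce m mod 390: (317, -986).
General solution: m = 317 + 390t, n = -986 - 1213t for integer t.
-1687 ≤ 317 + 390t ≤ 2186 gives t ∈ [-5, 4], which is 10 values.

10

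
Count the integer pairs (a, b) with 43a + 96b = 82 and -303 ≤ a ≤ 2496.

gcd(96, 43) = 1.
By Bézout, 43·(-29) + 96·(13) = 1.
Particular solution: (22, -9).
General solution: a = 22 + 96t, b = -9 - 43t for integer t.
-303 ≤ 22 + 96t ≤ 2496 gives t ∈ [-3, 25], which is 29 values.

29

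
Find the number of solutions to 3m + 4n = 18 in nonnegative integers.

gcd(4, 3) = 1.
By Bézout, 3·(-1) + 4·(1) = 1.
One solution: (2, 3).
General: m = 2 + 4t, n = 3 - 3t.
m ≥ 0 ⇒ t ≥ 0; n ≥ 0 ⇒ t ≤ 1. So t ∈ [0, 1]: 2 solutions.

2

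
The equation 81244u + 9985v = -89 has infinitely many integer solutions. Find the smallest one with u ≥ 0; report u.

gcd(81244, 9985) = 1  (81244 = 8×9985 + 1364, 9985 = 7×1364 + 437, 1364 = 3×437 + 53, 437 = 8×53 + 13, 53 = 4×13 + 1, 13 = 13×1).
1 divides -89, so solutions exist.
Back-substituting, 81244×(754) + 9985×(-6135) = 1.
Scale by -89/1 = -89: (u₀, v₀) = (-67106, 546015).
General solution: u = -67106 + 9985t, v = 546015 - 81244t for integer t.
u ≥ 0: smallest is -67106 mod 9985 = 2789 (at t = 7), with v = -22693.

2789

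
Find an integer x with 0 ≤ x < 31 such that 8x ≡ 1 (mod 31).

gcd(31, 8) = 1  (31 = 3×8 + 7, 8 = 1×7 + 1, 7 = 7×1).
Back-substituting, 8×(4) + 31×(-1) = 1.
So 8×4 ≡ 1 (mod 31), and 4 mod 31 = 4.

4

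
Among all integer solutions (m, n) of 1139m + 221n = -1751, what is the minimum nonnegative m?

gcd(1139, 221) = 17  (1139 = 5·221 + 34, 221 = 6·34 + 17, 34 = 2·17).
17 divides -1751, so solutions exist.
Back-substituting, 1139·(-6) + 221·(31) = 17.
Scale by -1751/17 = -103: (m₀, n₀) = (618, -3193).
General solution: m = 618 + 13t, n = -3193 - 67t for integer t.
m ≥ 0: smallest is 618 mod 13 = 7 (at t = -47), with n = -44.

7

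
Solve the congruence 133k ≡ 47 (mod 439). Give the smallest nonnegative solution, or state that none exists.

gcd(439, 133) = 1  (439 = 3×133 + 40, 133 = 3×40 + 13, 40 = 3×13 + 1, 13 = 13×1).
1 divides 47, so solutions exist.
Back-substituting, 133×(-33) + 439×(10) = 1.
So 133×(-33) ≡ 1 (mod 439); multiply by 47: k ≡ -1551 (mod 439).
Smallest nonnegative: k = -1551 mod 439 = 205.

205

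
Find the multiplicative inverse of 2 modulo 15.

gcd(15, 2) = 1.
By Bézout, 2·(-7) + 15·(1) = 1.
So 2·-7 ≡ 1 (mod 15), and -7 mod 15 = 8.

8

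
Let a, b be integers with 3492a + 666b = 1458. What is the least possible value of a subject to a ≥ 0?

9

gcd(3492, 666) = 18  (3492 = 5*666 + 162, 666 = 4*162 + 18, 162 = 9*18).
18 divides 1458, so solutions exist.
Back-substituting, 3492*(-4) + 666*(21) = 18.
Scale by 1458/18 = 81: (a₀, b₀) = (-324, 1701).
General solution: a = -324 + 37t, b = 1701 - 194t for integer t.
a ≥ 0: smallest is -324 mod 37 = 9 (at t = 9), with b = -45.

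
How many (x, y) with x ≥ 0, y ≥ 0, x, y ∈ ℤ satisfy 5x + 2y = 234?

24

gcd(5, 2) = 1  (5 = 2*2 + 1, 2 = 2*1).
Back-substituting, 5*(1) + 2*(-2) = 1.
Scale by 234: one solution is (234, -468). Reduce x mod 2: (0, 117).
General: x = 0 + 2t, y = 117 - 5t.
x ≥ 0 ⇒ t ≥ 0; y ≥ 0 ⇒ t ≤ 23. So t ∈ [0, 23]: 24 solutions.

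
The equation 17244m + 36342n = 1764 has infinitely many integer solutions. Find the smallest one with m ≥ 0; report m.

gcd(36342, 17244) = 18  (36342 = 2·17244 + 1854, 17244 = 9·1854 + 558, 1854 = 3·558 + 180, 558 = 3·180 + 18, 180 = 10·18).
18 divides 1764, so solutions exist.
Back-substituting, 17244·(196) + 36342·(-93) = 18.
Scale by 1764/18 = 98: (m₀, n₀) = (19208, -9114).
General solution: m = 19208 + 2019t, n = -9114 - 958t for integer t.
m ≥ 0: smallest is 19208 mod 2019 = 1037 (at t = -9), with n = -492.

1037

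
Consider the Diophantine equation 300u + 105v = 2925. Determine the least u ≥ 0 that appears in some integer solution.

gcd(300, 105) = 15.
15 divides 2925, so solutions exist.
By Bézout, 300·(-1) + 105·(3) = 15.
Scale by 2925/15 = 195: (u₀, v₀) = (-195, 585).
General solution: u = -195 + 7t, v = 585 - 20t for integer t.
u ≥ 0: smallest is -195 mod 7 = 1 (at t = 28), with v = 25.

1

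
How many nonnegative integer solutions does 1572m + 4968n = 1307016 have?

2

gcd(4968, 1572) = 12  (4968 = 3*1572 + 252, 1572 = 6*252 + 60, 252 = 4*60 + 12, 60 = 5*12).
Back-substituting, 1572*(-79) + 4968*(25) = 12.
Scale by 108918: one solution is (-8604522, 2722950). Reduce m mod 414: (54, 246).
General: m = 54 + 414t, n = 246 - 131t.
m ≥ 0 ⇒ t ≥ 0; n ≥ 0 ⇒ t ≤ 1. So t ∈ [0, 1]: 2 solutions.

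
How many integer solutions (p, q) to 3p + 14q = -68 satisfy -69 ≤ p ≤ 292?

26

gcd(14, 3) = 1  (14 = 4×3 + 2, 3 = 1×2 + 1, 2 = 2×1).
Back-substituting, 3×(5) + 14×(-1) = 1.
Scale by -68: particular solution (-340, 68); reduce p mod 14: (10, -7).
General solution: p = 10 + 14t, q = -7 - 3t for integer t.
-69 ≤ 10 + 14t ≤ 292 gives t ∈ [-5, 20], which is 26 values.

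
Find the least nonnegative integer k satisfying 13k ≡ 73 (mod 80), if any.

gcd(80, 13):
  80 = 6·13 + 2
  13 = 6·2 + 1
  2 = 2·1
so gcd(80, 13) = 1.
1 divides 73, so solutions exist.
Back-substitute for Bézout coefficients:
  1 = 13 - 6·2
  ... = 13·(37) + 80·(-6)
So 13·(37) ≡ 1 (mod 80); multiply by 73: k ≡ 2701 (mod 80).
Smallest nonnegative: k = 2701 mod 80 = 61.

61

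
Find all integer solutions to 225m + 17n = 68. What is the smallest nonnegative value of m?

gcd(225, 17):
  225 = 13*17 + 4
  17 = 4*4 + 1
  4 = 4*1
so gcd(225, 17) = 1.
1 divides 68, so solutions exist.
Back-substitute for Bézout coefficients:
  1 = 17 - 4*4
  ... = 225*(-4) + 17*(53)
Scale by 68/1 = 68: (m₀, n₀) = (-272, 3604).
General solution: m = -272 + 17t, n = 3604 - 225t for integer t.
m ≥ 0: smallest is -272 mod 17 = 0 (at t = 16), with n = 4.

0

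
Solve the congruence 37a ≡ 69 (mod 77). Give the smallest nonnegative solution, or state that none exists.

31

gcd(77, 37):
  77 = 2×37 + 3
  37 = 12×3 + 1
  3 = 3×1
so gcd(77, 37) = 1.
1 divides 69, so solutions exist.
Back-substitute for Bézout coefficients:
  1 = 37 - 12×3
  ... = 37×(25) + 77×(-12)
So 37×(25) ≡ 1 (mod 77); multiply by 69: a ≡ 1725 (mod 77).
Smallest nonnegative: a = 1725 mod 77 = 31.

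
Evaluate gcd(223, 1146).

gcd(1146, 223):
  1146 = 5×223 + 31
  223 = 7×31 + 6
  31 = 5×6 + 1
  6 = 6×1
so gcd(1146, 223) = 1.

1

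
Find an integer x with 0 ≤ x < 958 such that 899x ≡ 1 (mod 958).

gcd(958, 899):
  958 = 1·899 + 59
  899 = 15·59 + 14
  59 = 4·14 + 3
  14 = 4·3 + 2
  3 = 1·2 + 1
  2 = 2·1
so gcd(958, 899) = 1.
Back-substitute for Bézout coefficients:
  1 = 3 - 1·2
  ... = 899·(-341) + 958·(320)
So 899·-341 ≡ 1 (mod 958), and -341 mod 958 = 617.

617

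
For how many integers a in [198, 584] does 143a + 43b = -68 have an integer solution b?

9

gcd(143, 43):
  143 = 3*43 + 14
  43 = 3*14 + 1
  14 = 14*1
so gcd(143, 43) = 1.
Back-substitute for Bézout coefficients:
  1 = 43 - 3*14
  ... = 143*(-3) + 43*(10)
Scale by -68: particular solution (204, -680); reduce a mod 43: (32, -108).
General solution: a = 32 + 43t, b = -108 - 143t for integer t.
198 ≤ 32 + 43t ≤ 584 gives t ∈ [4, 12], which is 9 values.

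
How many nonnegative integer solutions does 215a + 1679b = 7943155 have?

22

gcd(1679, 215):
  1679 = 7·215 + 174
  215 = 1·174 + 41
  174 = 4·41 + 10
  41 = 4·10 + 1
  10 = 10·1
so gcd(1679, 215) = 1.
Back-substitute for Bézout coefficients:
  1 = 41 - 4·10
  ... = 215·(164) + 1679·(-21)
Scale by 7943155: one solution is (1302677420, -166806255). Reduce a mod 1679: (85, 4720).
General: a = 85 + 1679t, b = 4720 - 215t.
a ≥ 0 ⇒ t ≥ 0; b ≥ 0 ⇒ t ≤ 21. So t ∈ [0, 21]: 22 solutions.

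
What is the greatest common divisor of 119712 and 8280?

gcd(119712, 8280):
  119712 = 14*8280 + 3792
  8280 = 2*3792 + 696
  3792 = 5*696 + 312
  696 = 2*312 + 72
  312 = 4*72 + 24
  72 = 3*24
so gcd(119712, 8280) = 24.

24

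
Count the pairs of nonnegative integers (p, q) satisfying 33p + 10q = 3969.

12

gcd(33, 10) = 1.
By Bézout, 33×(-3) + 10×(10) = 1.
One solution: (3, 387).
General: p = 3 + 10t, q = 387 - 33t.
p ≥ 0 ⇒ t ≥ 0; q ≥ 0 ⇒ t ≤ 11. So t ∈ [0, 11]: 12 solutions.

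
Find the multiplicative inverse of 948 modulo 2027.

1439

gcd(2027, 948):
  2027 = 2·948 + 131
  948 = 7·131 + 31
  131 = 4·31 + 7
  31 = 4·7 + 3
  7 = 2·3 + 1
  3 = 3·1
so gcd(2027, 948) = 1.
Back-substitute for Bézout coefficients:
  1 = 7 - 2·3
  ... = 948·(-588) + 2027·(275)
So 948·-588 ≡ 1 (mod 2027), and -588 mod 2027 = 1439.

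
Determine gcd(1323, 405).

gcd(1323, 405) = 27  (1323 = 3×405 + 108, 405 = 3×108 + 81, 108 = 1×81 + 27, 81 = 3×27).

27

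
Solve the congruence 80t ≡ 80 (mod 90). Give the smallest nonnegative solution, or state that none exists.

gcd(90, 80) = 10.
10 divides 80, so solutions exist.
By Bézout, 80·(-1) + 90·(1) = 10.
So 80·(-1) ≡ 10 (mod 90); multiply by 8: t ≡ -8 (mod 9).
Smallest nonnegative: t = -8 mod 9 = 1.

1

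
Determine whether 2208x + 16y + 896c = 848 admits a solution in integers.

gcd(2208, 16) = 16  (2208 = 138*16).
gcd(16, 896) = 16.
16 divides 848, so integer solutions exist.

yes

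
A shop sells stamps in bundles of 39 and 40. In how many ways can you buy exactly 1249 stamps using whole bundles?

Need nonnegative integers with 39j + 40k = 1249.
gcd(39, 40) = 1, and 39·(-1) + 40·(1) = 1.
So (j₀, k₀) = (-1249, 1249); general j = -1249 + 40t, k = 1249 - 39t.
j ≥ 0 ⇒ t ≥ 32; k ≥ 0 ⇒ t ≤ 32. That's 1 value of t.

1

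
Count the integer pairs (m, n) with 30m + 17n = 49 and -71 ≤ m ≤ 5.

4

gcd(30, 17):
  30 = 1×17 + 13
  17 = 1×13 + 4
  13 = 3×4 + 1
  4 = 4×1
so gcd(30, 17) = 1.
Back-substitute for Bézout coefficients:
  1 = 13 - 3×4
  ... = 30×(4) + 17×(-7)
Scale by 49: particular solution (196, -343); reduce m mod 17: (9, -13).
General solution: m = 9 + 17t, n = -13 - 30t for integer t.
-71 ≤ 9 + 17t ≤ 5 gives t ∈ [-4, -1], which is 4 values.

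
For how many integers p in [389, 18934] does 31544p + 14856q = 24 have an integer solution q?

gcd(31544, 14856) = 8  (31544 = 2*14856 + 1832, 14856 = 8*1832 + 200, 1832 = 9*200 + 32, 200 = 6*32 + 8, 32 = 4*8).
Back-substituting, 31544*(-446) + 14856*(947) = 8.
Scale by 3: particular solution (-1338, 2841); reduce p mod 1857: (519, -1102).
General solution: p = 519 + 1857t, q = -1102 - 3943t for integer t.
389 ≤ 519 + 1857t ≤ 18934 gives t ∈ [0, 9], which is 10 values.

10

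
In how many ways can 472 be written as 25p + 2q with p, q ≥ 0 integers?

gcd(25, 2) = 1  (25 = 12×2 + 1, 2 = 2×1).
Back-substituting, 25×(1) + 2×(-12) = 1.
Scale by 472: one solution is (472, -5664). Reduce p mod 2: (0, 236).
General: p = 0 + 2t, q = 236 - 25t.
p ≥ 0 ⇒ t ≥ 0; q ≥ 0 ⇒ t ≤ 9. So t ∈ [0, 9]: 10 solutions.

10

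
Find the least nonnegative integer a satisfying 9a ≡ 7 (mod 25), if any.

gcd(25, 9) = 1.
1 divides 7, so solutions exist.
By Bézout, 9*(-11) + 25*(4) = 1.
So 9*(-11) ≡ 1 (mod 25); multiply by 7: a ≡ -77 (mod 25).
Smallest nonnegative: a = -77 mod 25 = 23.

23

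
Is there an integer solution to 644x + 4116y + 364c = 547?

no

gcd(4116, 644):
  4116 = 6×644 + 252
  644 = 2×252 + 140
  252 = 1×140 + 112
  140 = 1×112 + 28
  112 = 4×28
so gcd(4116, 644) = 28.
gcd(28, 364) = 28.
28 does not divide 547 (remainder 15), so no integer solutions.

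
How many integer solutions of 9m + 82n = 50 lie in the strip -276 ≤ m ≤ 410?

8

gcd(82, 9) = 1.
By Bézout, 9·(-9) + 82·(1) = 1.
Particular solution: (42, -4).
General solution: m = 42 + 82t, n = -4 - 9t for integer t.
-276 ≤ 42 + 82t ≤ 410 gives t ∈ [-3, 4], which is 8 values.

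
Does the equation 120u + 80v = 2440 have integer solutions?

yes

gcd(120, 80) = 40  (120 = 1·80 + 40, 80 = 2·40).
40 divides 2440, so integer solutions exist.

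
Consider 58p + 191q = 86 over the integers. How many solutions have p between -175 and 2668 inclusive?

gcd(191, 58) = 1  (191 = 3*58 + 17, 58 = 3*17 + 7, 17 = 2*7 + 3, 7 = 2*3 + 1, 3 = 3*1).
Back-substituting, 58*(56) + 191*(-17) = 1.
Scale by 86: particular solution (4816, -1462); reduce p mod 191: (41, -12).
General solution: p = 41 + 191t, q = -12 - 58t for integer t.
-175 ≤ 41 + 191t ≤ 2668 gives t ∈ [-1, 13], which is 15 values.

15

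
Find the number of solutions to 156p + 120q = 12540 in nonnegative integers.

8

gcd(156, 120) = 12  (156 = 1×120 + 36, 120 = 3×36 + 12, 36 = 3×12).
Back-substituting, 156×(-3) + 120×(4) = 12.
Scale by 1045: one solution is (-3135, 4180). Reduce p mod 10: (5, 98).
General: p = 5 + 10t, q = 98 - 13t.
p ≥ 0 ⇒ t ≥ 0; q ≥ 0 ⇒ t ≤ 7. So t ∈ [0, 7]: 8 solutions.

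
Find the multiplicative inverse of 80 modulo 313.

gcd(313, 80) = 1  (313 = 3*80 + 73, 80 = 1*73 + 7, 73 = 10*7 + 3, 7 = 2*3 + 1, 3 = 3*1).
Back-substituting, 80*(90) + 313*(-23) = 1.
So 80*90 ≡ 1 (mod 313), and 90 mod 313 = 90.

90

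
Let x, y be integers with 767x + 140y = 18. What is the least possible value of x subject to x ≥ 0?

134

gcd(767, 140):
  767 = 5×140 + 67
  140 = 2×67 + 6
  67 = 11×6 + 1
  6 = 6×1
so gcd(767, 140) = 1.
1 divides 18, so solutions exist.
Back-substitute for Bézout coefficients:
  1 = 67 - 11×6
  ... = 767×(23) + 140×(-126)
Scale by 18/1 = 18: (x₀, y₀) = (414, -2268).
General solution: x = 414 + 140t, y = -2268 - 767t for integer t.
x ≥ 0: smallest is 414 mod 140 = 134 (at t = -2), with y = -734.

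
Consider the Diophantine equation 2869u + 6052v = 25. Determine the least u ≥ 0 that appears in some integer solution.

1137

gcd(6052, 2869) = 1  (6052 = 2×2869 + 314, 2869 = 9×314 + 43, 314 = 7×43 + 13, 43 = 3×13 + 4, 13 = 3×4 + 1, 4 = 4×1).
1 divides 25, so solutions exist.
Back-substituting, 2869×(-1407) + 6052×(667) = 1.
Scale by 25/1 = 25: (u₀, v₀) = (-35175, 16675).
General solution: u = -35175 + 6052t, v = 16675 - 2869t for integer t.
u ≥ 0: smallest is -35175 mod 6052 = 1137 (at t = 6), with v = -539.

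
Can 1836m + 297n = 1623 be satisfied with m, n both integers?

no

gcd(1836, 297):
  1836 = 6*297 + 54
  297 = 5*54 + 27
  54 = 2*27
so gcd(1836, 297) = 27.
27 does not divide 1623 (remainder 3), so no integer solutions.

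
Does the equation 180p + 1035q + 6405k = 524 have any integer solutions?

no

gcd(1035, 180) = 45  (1035 = 5·180 + 135, 180 = 1·135 + 45, 135 = 3·45).
gcd(45, 6405) = 15.
15 does not divide 524 (remainder 14), so no integer solutions.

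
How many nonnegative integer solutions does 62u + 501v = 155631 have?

5

gcd(501, 62) = 1  (501 = 8*62 + 5, 62 = 12*5 + 2, 5 = 2*2 + 1, 2 = 2*1).
Back-substituting, 62*(-202) + 501*(25) = 1.
Scale by 155631: one solution is (-31437462, 3890775). Reduce u mod 501: (288, 275).
General: u = 288 + 501t, v = 275 - 62t.
u ≥ 0 ⇒ t ≥ 0; v ≥ 0 ⇒ t ≤ 4. So t ∈ [0, 4]: 5 solutions.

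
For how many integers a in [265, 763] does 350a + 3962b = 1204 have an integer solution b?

2

gcd(3962, 350) = 14.
By Bézout, 350·(34) + 3962·(-3) = 14.
Particular solution: (94, -8).
General solution: a = 94 + 283t, b = -8 - 25t for integer t.
265 ≤ 94 + 283t ≤ 763 gives t ∈ [1, 2], which is 2 values.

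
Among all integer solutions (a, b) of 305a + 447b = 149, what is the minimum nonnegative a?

298

gcd(447, 305):
  447 = 1·305 + 142
  305 = 2·142 + 21
  142 = 6·21 + 16
  21 = 1·16 + 5
  16 = 3·5 + 1
  5 = 5·1
so gcd(447, 305) = 1.
1 divides 149, so solutions exist.
Back-substitute for Bézout coefficients:
  1 = 16 - 3·5
  ... = 305·(-85) + 447·(58)
Scale by 149/1 = 149: (a₀, b₀) = (-12665, 8642).
General solution: a = -12665 + 447t, b = 8642 - 305t for integer t.
a ≥ 0: smallest is -12665 mod 447 = 298 (at t = 29), with b = -203.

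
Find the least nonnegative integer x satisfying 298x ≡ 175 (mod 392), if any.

no solution

gcd(392, 298) = 2  (392 = 1*298 + 94, 298 = 3*94 + 16, 94 = 5*16 + 14, 16 = 1*14 + 2, 14 = 7*2).
2 does not divide 175, so the congruence has no solution.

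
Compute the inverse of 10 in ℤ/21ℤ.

19

gcd(21, 10) = 1.
By Bézout, 10·(-2) + 21·(1) = 1.
So 10·-2 ≡ 1 (mod 21), and -2 mod 21 = 19.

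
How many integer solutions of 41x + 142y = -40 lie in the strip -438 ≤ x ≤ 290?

gcd(142, 41) = 1  (142 = 3·41 + 19, 41 = 2·19 + 3, 19 = 6·3 + 1, 3 = 3·1).
Back-substituting, 41·(-45) + 142·(13) = 1.
Scale by -40: particular solution (1800, -520); reduce x mod 142: (96, -28).
General solution: x = 96 + 142t, y = -28 - 41t for integer t.
-438 ≤ 96 + 142t ≤ 290 gives t ∈ [-3, 1], which is 5 values.

5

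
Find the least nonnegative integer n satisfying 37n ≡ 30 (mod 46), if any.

gcd(46, 37) = 1.
1 divides 30, so solutions exist.
By Bézout, 37*(5) + 46*(-4) = 1.
So 37*(5) ≡ 1 (mod 46); multiply by 30: n ≡ 150 (mod 46).
Smallest nonnegative: n = 150 mod 46 = 12.

12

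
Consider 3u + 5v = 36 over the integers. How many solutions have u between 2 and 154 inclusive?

gcd(5, 3) = 1.
By Bézout, 3·(2) + 5·(-1) = 1.
Particular solution: (2, 6).
General solution: u = 2 + 5t, v = 6 - 3t for integer t.
2 ≤ 2 + 5t ≤ 154 gives t ∈ [0, 30], which is 31 values.

31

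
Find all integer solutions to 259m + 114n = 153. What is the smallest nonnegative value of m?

27

gcd(259, 114):
  259 = 2·114 + 31
  114 = 3·31 + 21
  31 = 1·21 + 10
  21 = 2·10 + 1
  10 = 10·1
so gcd(259, 114) = 1.
1 divides 153, so solutions exist.
Back-substitute for Bézout coefficients:
  1 = 21 - 2·10
  ... = 259·(-11) + 114·(25)
Scale by 153/1 = 153: (m₀, n₀) = (-1683, 3825).
General solution: m = -1683 + 114t, n = 3825 - 259t for integer t.
m ≥ 0: smallest is -1683 mod 114 = 27 (at t = 15), with n = -60.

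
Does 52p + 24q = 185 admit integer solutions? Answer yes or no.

no

gcd(52, 24) = 4.
4 does not divide 185 (remainder 1), so no integer solutions.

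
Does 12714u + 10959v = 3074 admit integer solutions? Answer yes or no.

gcd(12714, 10959) = 39  (12714 = 1·10959 + 1755, 10959 = 6·1755 + 429, 1755 = 4·429 + 39, 429 = 11·39).
39 does not divide 3074 (remainder 32), so no integer solutions.

no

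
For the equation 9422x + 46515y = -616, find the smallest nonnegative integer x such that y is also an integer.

gcd(46515, 9422):
  46515 = 4×9422 + 8827
  9422 = 1×8827 + 595
  8827 = 14×595 + 497
  595 = 1×497 + 98
  497 = 5×98 + 7
  98 = 14×7
so gcd(46515, 9422) = 7.
7 divides -616, so solutions exist.
Back-substitute for Bézout coefficients:
  7 = 497 - 5×98
  ... = 9422×(-469) + 46515×(95)
Scale by -616/7 = -88: (x₀, y₀) = (41272, -8360).
General solution: x = 41272 + 6645t, y = -8360 - 1346t for integer t.
x ≥ 0: smallest is 41272 mod 6645 = 1402 (at t = -6), with y = -284.

1402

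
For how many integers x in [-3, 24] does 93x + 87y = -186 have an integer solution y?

gcd(93, 87) = 3.
By Bézout, 93×(-14) + 87×(15) = 3.
Particular solution: (27, -31).
General solution: x = 27 + 29t, y = -31 - 31t for integer t.
-3 ≤ 27 + 29t ≤ 24 gives t ∈ [-1, -1], which is 1 value.

1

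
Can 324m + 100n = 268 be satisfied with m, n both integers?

yes

gcd(324, 100) = 4  (324 = 3×100 + 24, 100 = 4×24 + 4, 24 = 6×4).
4 divides 268, so integer solutions exist.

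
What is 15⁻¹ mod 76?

gcd(76, 15) = 1.
By Bézout, 15·(-5) + 76·(1) = 1.
So 15·-5 ≡ 1 (mod 76), and -5 mod 76 = 71.

71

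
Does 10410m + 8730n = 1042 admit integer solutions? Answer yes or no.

gcd(10410, 8730) = 30.
30 does not divide 1042 (remainder 22), so no integer solutions.

no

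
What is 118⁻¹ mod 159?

31

gcd(159, 118) = 1.
By Bézout, 118·(31) + 159·(-23) = 1.
So 118·31 ≡ 1 (mod 159), and 31 mod 159 = 31.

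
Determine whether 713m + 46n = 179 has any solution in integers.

no

gcd(713, 46) = 23  (713 = 15·46 + 23, 46 = 2·23).
23 does not divide 179 (remainder 18), so no integer solutions.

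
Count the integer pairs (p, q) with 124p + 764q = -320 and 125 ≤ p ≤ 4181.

gcd(764, 124) = 4.
By Bézout, 124*(37) + 764*(-6) = 4.
Particular solution: (96, -16).
General solution: p = 96 + 191t, q = -16 - 31t for integer t.
125 ≤ 96 + 191t ≤ 4181 gives t ∈ [1, 21], which is 21 values.

21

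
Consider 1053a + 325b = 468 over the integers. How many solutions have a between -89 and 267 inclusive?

gcd(1053, 325):
  1053 = 3*325 + 78
  325 = 4*78 + 13
  78 = 6*13
so gcd(1053, 325) = 13.
Back-substitute for Bézout coefficients:
  13 = 325 - 4*78
  ... = 1053*(-4) + 325*(13)
Scale by 36: particular solution (-144, 468); reduce a mod 25: (6, -18).
General solution: a = 6 + 25t, b = -18 - 81t for integer t.
-89 ≤ 6 + 25t ≤ 267 gives t ∈ [-3, 10], which is 14 values.

14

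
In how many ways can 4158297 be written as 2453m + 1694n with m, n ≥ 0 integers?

gcd(2453, 1694) = 11.
By Bézout, 2453·(-29) + 1694·(42) = 11.
One solution: (15, 2433).
General: m = 15 + 154t, n = 2433 - 223t.
m ≥ 0 ⇒ t ≥ 0; n ≥ 0 ⇒ t ≤ 10. So t ∈ [0, 10]: 11 solutions.

11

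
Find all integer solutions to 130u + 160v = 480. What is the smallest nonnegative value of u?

0

gcd(160, 130):
  160 = 1·130 + 30
  130 = 4·30 + 10
  30 = 3·10
so gcd(160, 130) = 10.
10 divides 480, so solutions exist.
Back-substitute for Bézout coefficients:
  10 = 130 - 4·30
  ... = 130·(5) + 160·(-4)
Scale by 480/10 = 48: (u₀, v₀) = (240, -192).
General solution: u = 240 + 16t, v = -192 - 13t for integer t.
u ≥ 0: smallest is 240 mod 16 = 0 (at t = -15), with v = 3.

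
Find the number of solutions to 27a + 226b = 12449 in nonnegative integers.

2

gcd(226, 27) = 1.
By Bézout, 27×(67) + 226×(-8) = 1.
One solution: (143, 38).
General: a = 143 + 226t, b = 38 - 27t.
a ≥ 0 ⇒ t ≥ 0; b ≥ 0 ⇒ t ≤ 1. So t ∈ [0, 1]: 2 solutions.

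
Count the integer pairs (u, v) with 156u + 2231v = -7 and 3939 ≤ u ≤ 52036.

gcd(2231, 156):
  2231 = 14×156 + 47
  156 = 3×47 + 15
  47 = 3×15 + 2
  15 = 7×2 + 1
  2 = 2×1
so gcd(2231, 156) = 1.
Back-substitute for Bézout coefficients:
  1 = 15 - 7×2
  ... = 156×(1044) + 2231×(-73)
Scale by -7: particular solution (-7308, 511); reduce u mod 2231: (1616, -113).
General solution: u = 1616 + 2231t, v = -113 - 156t for integer t.
3939 ≤ 1616 + 2231t ≤ 52036 gives t ∈ [2, 22], which is 21 values.

21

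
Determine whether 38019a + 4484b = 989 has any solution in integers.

gcd(38019, 4484) = 19  (38019 = 8*4484 + 2147, 4484 = 2*2147 + 190, 2147 = 11*190 + 57, 190 = 3*57 + 19, 57 = 3*19).
19 does not divide 989 (remainder 1), so no integer solutions.

no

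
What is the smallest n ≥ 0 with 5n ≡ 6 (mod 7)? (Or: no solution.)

gcd(7, 5):
  7 = 1×5 + 2
  5 = 2×2 + 1
  2 = 2×1
so gcd(7, 5) = 1.
1 divides 6, so solutions exist.
Back-substitute for Bézout coefficients:
  1 = 5 - 2×2
  ... = 5×(3) + 7×(-2)
So 5×(3) ≡ 1 (mod 7); multiply by 6: n ≡ 18 (mod 7).
Smallest nonnegative: n = 18 mod 7 = 4.

4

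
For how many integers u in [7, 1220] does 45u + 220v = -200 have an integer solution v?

28

gcd(220, 45):
  220 = 4·45 + 40
  45 = 1·40 + 5
  40 = 8·5
so gcd(220, 45) = 5.
Back-substitute for Bézout coefficients:
  5 = 45 - 1·40
  ... = 45·(5) + 220·(-1)
Scale by -40: particular solution (-200, 40); reduce u mod 44: (20, -5).
General solution: u = 20 + 44t, v = -5 - 9t for integer t.
7 ≤ 20 + 44t ≤ 1220 gives t ∈ [0, 27], which is 28 values.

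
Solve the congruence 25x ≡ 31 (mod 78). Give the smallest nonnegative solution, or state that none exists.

73

gcd(78, 25) = 1  (78 = 3·25 + 3, 25 = 8·3 + 1, 3 = 3·1).
1 divides 31, so solutions exist.
Back-substituting, 25·(25) + 78·(-8) = 1.
So 25·(25) ≡ 1 (mod 78); multiply by 31: x ≡ 775 (mod 78).
Smallest nonnegative: x = 775 mod 78 = 73.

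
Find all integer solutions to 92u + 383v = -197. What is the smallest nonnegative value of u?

gcd(383, 92) = 1.
1 divides -197, so solutions exist.
By Bézout, 92·(-179) + 383·(43) = 1.
Scale by -197/1 = -197: (u₀, v₀) = (35263, -8471).
General solution: u = 35263 + 383t, v = -8471 - 92t for integer t.
u ≥ 0: smallest is 35263 mod 383 = 27 (at t = -92), with v = -7.

27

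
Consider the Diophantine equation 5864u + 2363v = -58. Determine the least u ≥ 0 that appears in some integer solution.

789

gcd(5864, 2363):
  5864 = 2×2363 + 1138
  2363 = 2×1138 + 87
  1138 = 13×87 + 7
  87 = 12×7 + 3
  7 = 2×3 + 1
  3 = 3×1
so gcd(5864, 2363) = 1.
1 divides -58, so solutions exist.
Back-substitute for Bézout coefficients:
  1 = 7 - 2×3
  ... = 5864×(679) + 2363×(-1685)
Scale by -58/1 = -58: (u₀, v₀) = (-39382, 97730).
General solution: u = -39382 + 2363t, v = 97730 - 5864t for integer t.
u ≥ 0: smallest is -39382 mod 2363 = 789 (at t = 17), with v = -1958.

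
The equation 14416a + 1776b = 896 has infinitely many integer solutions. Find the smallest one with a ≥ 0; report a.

47

gcd(14416, 1776) = 16  (14416 = 8*1776 + 208, 1776 = 8*208 + 112, 208 = 1*112 + 96, 112 = 1*96 + 16, 96 = 6*16).
16 divides 896, so solutions exist.
Back-substituting, 14416*(-17) + 1776*(138) = 16.
Scale by 896/16 = 56: (a₀, b₀) = (-952, 7728).
General solution: a = -952 + 111t, b = 7728 - 901t for integer t.
a ≥ 0: smallest is -952 mod 111 = 47 (at t = 9), with b = -381.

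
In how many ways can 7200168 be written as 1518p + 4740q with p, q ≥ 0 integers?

6

gcd(4740, 1518) = 6  (4740 = 3·1518 + 186, 1518 = 8·186 + 30, 186 = 6·30 + 6, 30 = 5·6).
Back-substituting, 1518·(-153) + 4740·(49) = 6.
Scale by 1200028: one solution is (-183604284, 58801372). Reduce p mod 790: (406, 1389).
General: p = 406 + 790t, q = 1389 - 253t.
p ≥ 0 ⇒ t ≥ 0; q ≥ 0 ⇒ t ≤ 5. So t ∈ [0, 5]: 6 solutions.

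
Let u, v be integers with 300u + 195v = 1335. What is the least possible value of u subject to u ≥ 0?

gcd(300, 195) = 15  (300 = 1·195 + 105, 195 = 1·105 + 90, 105 = 1·90 + 15, 90 = 6·15).
15 divides 1335, so solutions exist.
Back-substituting, 300·(2) + 195·(-3) = 15.
Scale by 1335/15 = 89: (u₀, v₀) = (178, -267).
General solution: u = 178 + 13t, v = -267 - 20t for integer t.
u ≥ 0: smallest is 178 mod 13 = 9 (at t = -13), with v = -7.

9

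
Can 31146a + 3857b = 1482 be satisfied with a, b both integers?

no

gcd(31146, 3857):
  31146 = 8*3857 + 290
  3857 = 13*290 + 87
  290 = 3*87 + 29
  87 = 3*29
so gcd(31146, 3857) = 29.
29 does not divide 1482 (remainder 3), so no integer solutions.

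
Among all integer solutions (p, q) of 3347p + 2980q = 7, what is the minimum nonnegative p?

1421

gcd(3347, 2980) = 1  (3347 = 1*2980 + 367, 2980 = 8*367 + 44, 367 = 8*44 + 15, 44 = 2*15 + 14, 15 = 1*14 + 1, 14 = 14*1).
1 divides 7, so solutions exist.
Back-substituting, 3347*(203) + 2980*(-228) = 1.
Scale by 7/1 = 7: (p₀, q₀) = (1421, -1596).
General solution: p = 1421 + 2980t, q = -1596 - 3347t for integer t.
p ≥ 0: smallest is 1421 mod 2980 = 1421 (at t = 0), with q = -1596.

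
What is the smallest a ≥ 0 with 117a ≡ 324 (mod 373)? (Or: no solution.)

261

gcd(373, 117):
  373 = 3×117 + 22
  117 = 5×22 + 7
  22 = 3×7 + 1
  7 = 7×1
so gcd(373, 117) = 1.
1 divides 324, so solutions exist.
Back-substitute for Bézout coefficients:
  1 = 22 - 3×7
  ... = 117×(-51) + 373×(16)
So 117×(-51) ≡ 1 (mod 373); multiply by 324: a ≡ -16524 (mod 373).
Smallest nonnegative: a = -16524 mod 373 = 261.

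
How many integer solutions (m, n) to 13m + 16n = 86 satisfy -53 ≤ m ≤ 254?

gcd(16, 13) = 1  (16 = 1·13 + 3, 13 = 4·3 + 1, 3 = 3·1).
Back-substituting, 13·(5) + 16·(-4) = 1.
Scale by 86: particular solution (430, -344); reduce m mod 16: (14, -6).
General solution: m = 14 + 16t, n = -6 - 13t for integer t.
-53 ≤ 14 + 16t ≤ 254 gives t ∈ [-4, 15], which is 20 values.

20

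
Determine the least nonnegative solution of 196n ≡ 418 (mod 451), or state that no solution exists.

154

gcd(451, 196) = 1  (451 = 2*196 + 59, 196 = 3*59 + 19, 59 = 3*19 + 2, 19 = 9*2 + 1, 2 = 2*1).
1 divides 418, so solutions exist.
Back-substituting, 196*(214) + 451*(-93) = 1.
So 196*(214) ≡ 1 (mod 451); multiply by 418: n ≡ 89452 (mod 451).
Smallest nonnegative: n = 89452 mod 451 = 154.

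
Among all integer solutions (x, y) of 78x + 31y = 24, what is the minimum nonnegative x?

gcd(78, 31):
  78 = 2×31 + 16
  31 = 1×16 + 15
  16 = 1×15 + 1
  15 = 15×1
so gcd(78, 31) = 1.
1 divides 24, so solutions exist.
Back-substitute for Bézout coefficients:
  1 = 16 - 1×15
  ... = 78×(2) + 31×(-5)
Scale by 24/1 = 24: (x₀, y₀) = (48, -120).
General solution: x = 48 + 31t, y = -120 - 78t for integer t.
x ≥ 0: smallest is 48 mod 31 = 17 (at t = -1), with y = -42.

17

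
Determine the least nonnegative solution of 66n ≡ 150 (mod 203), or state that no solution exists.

gcd(203, 66) = 1  (203 = 3×66 + 5, 66 = 13×5 + 1, 5 = 5×1).
1 divides 150, so solutions exist.
Back-substituting, 66×(40) + 203×(-13) = 1.
So 66×(40) ≡ 1 (mod 203); multiply by 150: n ≡ 6000 (mod 203).
Smallest nonnegative: n = 6000 mod 203 = 113.

113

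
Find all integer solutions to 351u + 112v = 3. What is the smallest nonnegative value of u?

gcd(351, 112):
  351 = 3*112 + 15
  112 = 7*15 + 7
  15 = 2*7 + 1
  7 = 7*1
so gcd(351, 112) = 1.
1 divides 3, so solutions exist.
Back-substitute for Bézout coefficients:
  1 = 15 - 2*7
  ... = 351*(15) + 112*(-47)
Scale by 3/1 = 3: (u₀, v₀) = (45, -141).
General solution: u = 45 + 112t, v = -141 - 351t for integer t.
u ≥ 0: smallest is 45 mod 112 = 45 (at t = 0), with v = -141.

45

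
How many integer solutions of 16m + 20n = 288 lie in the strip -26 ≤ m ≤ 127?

gcd(20, 16) = 4.
By Bézout, 16·(-1) + 20·(1) = 4.
Particular solution: (3, 12).
General solution: m = 3 + 5t, n = 12 - 4t for integer t.
-26 ≤ 3 + 5t ≤ 127 gives t ∈ [-5, 24], which is 30 values.

30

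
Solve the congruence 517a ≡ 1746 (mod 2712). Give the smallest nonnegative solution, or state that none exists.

1362

gcd(2712, 517) = 1.
1 divides 1746, so solutions exist.
By Bézout, 517×(-299) + 2712×(57) = 1.
So 517×(-299) ≡ 1 (mod 2712); multiply by 1746: a ≡ -522054 (mod 2712).
Smallest nonnegative: a = -522054 mod 2712 = 1362.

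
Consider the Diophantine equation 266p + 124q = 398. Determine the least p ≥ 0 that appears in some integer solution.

gcd(266, 124):
  266 = 2·124 + 18
  124 = 6·18 + 16
  18 = 1·16 + 2
  16 = 8·2
so gcd(266, 124) = 2.
2 divides 398, so solutions exist.
Back-substitute for Bézout coefficients:
  2 = 18 - 1·16
  ... = 266·(7) + 124·(-15)
Scale by 398/2 = 199: (p₀, q₀) = (1393, -2985).
General solution: p = 1393 + 62t, q = -2985 - 133t for integer t.
p ≥ 0: smallest is 1393 mod 62 = 29 (at t = -22), with q = -59.

29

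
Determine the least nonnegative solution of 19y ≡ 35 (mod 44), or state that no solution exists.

25

gcd(44, 19) = 1.
1 divides 35, so solutions exist.
By Bézout, 19×(7) + 44×(-3) = 1.
So 19×(7) ≡ 1 (mod 44); multiply by 35: y ≡ 245 (mod 44).
Smallest nonnegative: y = 245 mod 44 = 25.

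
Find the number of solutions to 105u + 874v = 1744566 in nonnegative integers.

gcd(874, 105):
  874 = 8*105 + 34
  105 = 3*34 + 3
  34 = 11*3 + 1
  3 = 3*1
so gcd(874, 105) = 1.
Back-substitute for Bézout coefficients:
  1 = 34 - 11*3
  ... = 105*(-283) + 874*(34)
Scale by 1744566: one solution is (-493712178, 59315244). Reduce u mod 874: (808, 1899).
General: u = 808 + 874t, v = 1899 - 105t.
u ≥ 0 ⇒ t ≥ 0; v ≥ 0 ⇒ t ≤ 18. So t ∈ [0, 18]: 19 solutions.

19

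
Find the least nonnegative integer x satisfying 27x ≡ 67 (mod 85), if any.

gcd(85, 27) = 1  (85 = 3×27 + 4, 27 = 6×4 + 3, 4 = 1×3 + 1, 3 = 3×1).
1 divides 67, so solutions exist.
Back-substituting, 27×(-22) + 85×(7) = 1.
So 27×(-22) ≡ 1 (mod 85); multiply by 67: x ≡ -1474 (mod 85).
Smallest nonnegative: x = -1474 mod 85 = 56.

56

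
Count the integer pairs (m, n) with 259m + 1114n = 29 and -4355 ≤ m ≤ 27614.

29

gcd(1114, 259) = 1  (1114 = 4·259 + 78, 259 = 3·78 + 25, 78 = 3·25 + 3, 25 = 8·3 + 1, 3 = 3·1).
Back-substituting, 259·(357) + 1114·(-83) = 1.
Scale by 29: particular solution (10353, -2407); reduce m mod 1114: (327, -76).
General solution: m = 327 + 1114t, n = -76 - 259t for integer t.
-4355 ≤ 327 + 1114t ≤ 27614 gives t ∈ [-4, 24], which is 29 values.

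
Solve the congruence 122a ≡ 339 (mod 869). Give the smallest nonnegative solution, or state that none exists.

537

gcd(869, 122) = 1.
1 divides 339, so solutions exist.
By Bézout, 122×(-406) + 869×(57) = 1.
So 122×(-406) ≡ 1 (mod 869); multiply by 339: a ≡ -137634 (mod 869).
Smallest nonnegative: a = -137634 mod 869 = 537.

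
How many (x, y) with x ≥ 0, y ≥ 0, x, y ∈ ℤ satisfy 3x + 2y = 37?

gcd(3, 2) = 1  (3 = 1·2 + 1, 2 = 2·1).
Back-substituting, 3·(1) + 2·(-1) = 1.
Scale by 37: one solution is (37, -37). Reduce x mod 2: (1, 17).
General: x = 1 + 2t, y = 17 - 3t.
x ≥ 0 ⇒ t ≥ 0; y ≥ 0 ⇒ t ≤ 5. So t ∈ [0, 5]: 6 solutions.

6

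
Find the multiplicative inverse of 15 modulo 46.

gcd(46, 15) = 1.
By Bézout, 15×(-3) + 46×(1) = 1.
So 15×-3 ≡ 1 (mod 46), and -3 mod 46 = 43.

43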